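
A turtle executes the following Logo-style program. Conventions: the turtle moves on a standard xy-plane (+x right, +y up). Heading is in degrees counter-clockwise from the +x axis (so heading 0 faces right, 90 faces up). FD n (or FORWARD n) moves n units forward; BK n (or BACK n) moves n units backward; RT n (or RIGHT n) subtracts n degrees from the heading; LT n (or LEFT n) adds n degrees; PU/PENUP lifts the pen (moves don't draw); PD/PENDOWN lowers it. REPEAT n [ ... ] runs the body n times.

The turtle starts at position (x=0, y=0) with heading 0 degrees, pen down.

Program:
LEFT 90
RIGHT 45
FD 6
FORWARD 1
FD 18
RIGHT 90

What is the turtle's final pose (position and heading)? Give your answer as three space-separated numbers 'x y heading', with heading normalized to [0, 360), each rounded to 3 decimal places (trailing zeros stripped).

Executing turtle program step by step:
Start: pos=(0,0), heading=0, pen down
LT 90: heading 0 -> 90
RT 45: heading 90 -> 45
FD 6: (0,0) -> (4.243,4.243) [heading=45, draw]
FD 1: (4.243,4.243) -> (4.95,4.95) [heading=45, draw]
FD 18: (4.95,4.95) -> (17.678,17.678) [heading=45, draw]
RT 90: heading 45 -> 315
Final: pos=(17.678,17.678), heading=315, 3 segment(s) drawn

Answer: 17.678 17.678 315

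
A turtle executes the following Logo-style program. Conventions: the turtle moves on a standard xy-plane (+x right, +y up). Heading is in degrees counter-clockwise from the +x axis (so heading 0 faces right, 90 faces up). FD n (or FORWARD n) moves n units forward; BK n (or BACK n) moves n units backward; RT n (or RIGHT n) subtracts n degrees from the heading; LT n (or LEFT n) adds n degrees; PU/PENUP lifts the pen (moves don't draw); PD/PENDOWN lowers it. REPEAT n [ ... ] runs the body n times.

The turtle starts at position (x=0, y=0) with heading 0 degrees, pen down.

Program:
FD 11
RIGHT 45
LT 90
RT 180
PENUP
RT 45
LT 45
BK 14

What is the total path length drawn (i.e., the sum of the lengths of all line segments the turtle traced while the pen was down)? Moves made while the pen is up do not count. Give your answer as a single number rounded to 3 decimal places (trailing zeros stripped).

Executing turtle program step by step:
Start: pos=(0,0), heading=0, pen down
FD 11: (0,0) -> (11,0) [heading=0, draw]
RT 45: heading 0 -> 315
LT 90: heading 315 -> 45
RT 180: heading 45 -> 225
PU: pen up
RT 45: heading 225 -> 180
LT 45: heading 180 -> 225
BK 14: (11,0) -> (20.899,9.899) [heading=225, move]
Final: pos=(20.899,9.899), heading=225, 1 segment(s) drawn

Segment lengths:
  seg 1: (0,0) -> (11,0), length = 11
Total = 11

Answer: 11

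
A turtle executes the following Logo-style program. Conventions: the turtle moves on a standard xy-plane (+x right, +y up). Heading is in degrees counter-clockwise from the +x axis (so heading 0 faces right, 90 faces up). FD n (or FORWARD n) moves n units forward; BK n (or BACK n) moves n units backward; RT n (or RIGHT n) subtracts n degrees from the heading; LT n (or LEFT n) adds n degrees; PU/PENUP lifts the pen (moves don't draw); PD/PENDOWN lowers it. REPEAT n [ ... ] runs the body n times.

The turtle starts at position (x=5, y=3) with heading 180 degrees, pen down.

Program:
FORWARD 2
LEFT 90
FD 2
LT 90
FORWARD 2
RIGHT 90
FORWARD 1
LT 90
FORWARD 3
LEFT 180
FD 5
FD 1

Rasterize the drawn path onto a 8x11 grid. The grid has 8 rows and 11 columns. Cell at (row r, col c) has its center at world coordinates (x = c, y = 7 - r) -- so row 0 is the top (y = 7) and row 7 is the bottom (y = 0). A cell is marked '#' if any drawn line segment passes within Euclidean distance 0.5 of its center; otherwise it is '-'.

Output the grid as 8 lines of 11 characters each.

Segment 0: (5,3) -> (3,3)
Segment 1: (3,3) -> (3,1)
Segment 2: (3,1) -> (5,1)
Segment 3: (5,1) -> (5,0)
Segment 4: (5,0) -> (8,-0)
Segment 5: (8,-0) -> (3,0)
Segment 6: (3,0) -> (2,0)

Answer: -----------
-----------
-----------
-----------
---###-----
---#-------
---###-----
--#######--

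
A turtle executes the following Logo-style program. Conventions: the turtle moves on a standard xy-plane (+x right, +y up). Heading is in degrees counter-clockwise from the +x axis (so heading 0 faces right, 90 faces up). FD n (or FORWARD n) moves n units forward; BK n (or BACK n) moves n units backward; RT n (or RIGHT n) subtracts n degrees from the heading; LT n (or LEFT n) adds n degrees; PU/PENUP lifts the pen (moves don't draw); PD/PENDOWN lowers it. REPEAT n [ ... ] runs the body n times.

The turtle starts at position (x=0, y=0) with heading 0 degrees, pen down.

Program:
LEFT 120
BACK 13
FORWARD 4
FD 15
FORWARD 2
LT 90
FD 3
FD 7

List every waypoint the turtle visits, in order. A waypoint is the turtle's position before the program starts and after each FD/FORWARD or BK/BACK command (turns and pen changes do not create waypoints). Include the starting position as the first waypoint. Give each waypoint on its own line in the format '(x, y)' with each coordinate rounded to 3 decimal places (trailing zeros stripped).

Executing turtle program step by step:
Start: pos=(0,0), heading=0, pen down
LT 120: heading 0 -> 120
BK 13: (0,0) -> (6.5,-11.258) [heading=120, draw]
FD 4: (6.5,-11.258) -> (4.5,-7.794) [heading=120, draw]
FD 15: (4.5,-7.794) -> (-3,5.196) [heading=120, draw]
FD 2: (-3,5.196) -> (-4,6.928) [heading=120, draw]
LT 90: heading 120 -> 210
FD 3: (-4,6.928) -> (-6.598,5.428) [heading=210, draw]
FD 7: (-6.598,5.428) -> (-12.66,1.928) [heading=210, draw]
Final: pos=(-12.66,1.928), heading=210, 6 segment(s) drawn
Waypoints (7 total):
(0, 0)
(6.5, -11.258)
(4.5, -7.794)
(-3, 5.196)
(-4, 6.928)
(-6.598, 5.428)
(-12.66, 1.928)

Answer: (0, 0)
(6.5, -11.258)
(4.5, -7.794)
(-3, 5.196)
(-4, 6.928)
(-6.598, 5.428)
(-12.66, 1.928)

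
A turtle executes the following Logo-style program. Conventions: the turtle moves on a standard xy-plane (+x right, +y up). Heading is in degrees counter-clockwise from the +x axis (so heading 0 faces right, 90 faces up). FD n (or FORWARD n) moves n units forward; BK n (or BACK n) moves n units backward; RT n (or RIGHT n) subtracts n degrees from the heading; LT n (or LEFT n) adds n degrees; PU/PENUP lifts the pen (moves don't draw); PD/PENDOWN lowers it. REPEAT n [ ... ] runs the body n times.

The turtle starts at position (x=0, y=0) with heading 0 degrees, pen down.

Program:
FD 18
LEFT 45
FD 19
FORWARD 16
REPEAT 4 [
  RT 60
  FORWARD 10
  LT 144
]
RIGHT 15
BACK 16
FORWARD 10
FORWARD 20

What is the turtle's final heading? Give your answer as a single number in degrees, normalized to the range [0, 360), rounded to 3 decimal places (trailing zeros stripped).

Executing turtle program step by step:
Start: pos=(0,0), heading=0, pen down
FD 18: (0,0) -> (18,0) [heading=0, draw]
LT 45: heading 0 -> 45
FD 19: (18,0) -> (31.435,13.435) [heading=45, draw]
FD 16: (31.435,13.435) -> (42.749,24.749) [heading=45, draw]
REPEAT 4 [
  -- iteration 1/4 --
  RT 60: heading 45 -> 345
  FD 10: (42.749,24.749) -> (52.408,22.161) [heading=345, draw]
  LT 144: heading 345 -> 129
  -- iteration 2/4 --
  RT 60: heading 129 -> 69
  FD 10: (52.408,22.161) -> (55.992,31.496) [heading=69, draw]
  LT 144: heading 69 -> 213
  -- iteration 3/4 --
  RT 60: heading 213 -> 153
  FD 10: (55.992,31.496) -> (47.082,36.036) [heading=153, draw]
  LT 144: heading 153 -> 297
  -- iteration 4/4 --
  RT 60: heading 297 -> 237
  FD 10: (47.082,36.036) -> (41.635,27.65) [heading=237, draw]
  LT 144: heading 237 -> 21
]
RT 15: heading 21 -> 6
BK 16: (41.635,27.65) -> (25.723,25.977) [heading=6, draw]
FD 10: (25.723,25.977) -> (35.668,27.022) [heading=6, draw]
FD 20: (35.668,27.022) -> (55.559,29.113) [heading=6, draw]
Final: pos=(55.559,29.113), heading=6, 10 segment(s) drawn

Answer: 6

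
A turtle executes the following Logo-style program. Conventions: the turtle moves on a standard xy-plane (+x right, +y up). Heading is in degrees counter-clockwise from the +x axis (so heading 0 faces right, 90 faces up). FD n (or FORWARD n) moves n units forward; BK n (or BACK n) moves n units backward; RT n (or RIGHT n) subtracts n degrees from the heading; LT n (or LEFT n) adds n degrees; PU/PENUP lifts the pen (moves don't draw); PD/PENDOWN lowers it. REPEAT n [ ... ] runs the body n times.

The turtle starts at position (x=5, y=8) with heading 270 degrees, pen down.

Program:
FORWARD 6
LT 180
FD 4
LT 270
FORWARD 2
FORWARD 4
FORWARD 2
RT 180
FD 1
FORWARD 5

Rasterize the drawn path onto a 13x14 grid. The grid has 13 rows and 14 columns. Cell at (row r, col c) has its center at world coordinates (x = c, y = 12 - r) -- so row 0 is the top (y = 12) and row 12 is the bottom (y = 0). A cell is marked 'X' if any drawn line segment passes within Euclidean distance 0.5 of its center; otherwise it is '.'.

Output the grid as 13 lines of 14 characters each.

Answer: ..............
..............
..............
..............
.....X........
.....X........
.....XXXXXXXXX
.....X........
.....X........
.....X........
.....X........
..............
..............

Derivation:
Segment 0: (5,8) -> (5,2)
Segment 1: (5,2) -> (5,6)
Segment 2: (5,6) -> (7,6)
Segment 3: (7,6) -> (11,6)
Segment 4: (11,6) -> (13,6)
Segment 5: (13,6) -> (12,6)
Segment 6: (12,6) -> (7,6)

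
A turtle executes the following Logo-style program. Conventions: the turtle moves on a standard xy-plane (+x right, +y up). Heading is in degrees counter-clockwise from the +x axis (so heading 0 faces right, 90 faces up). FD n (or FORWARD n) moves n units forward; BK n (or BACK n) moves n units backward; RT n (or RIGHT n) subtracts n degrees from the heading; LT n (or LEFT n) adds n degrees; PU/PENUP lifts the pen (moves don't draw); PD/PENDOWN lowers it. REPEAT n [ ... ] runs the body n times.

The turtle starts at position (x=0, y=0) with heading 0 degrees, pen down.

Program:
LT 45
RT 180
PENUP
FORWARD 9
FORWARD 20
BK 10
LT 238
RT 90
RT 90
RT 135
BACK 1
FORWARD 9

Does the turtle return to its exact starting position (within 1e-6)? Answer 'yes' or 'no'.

Executing turtle program step by step:
Start: pos=(0,0), heading=0, pen down
LT 45: heading 0 -> 45
RT 180: heading 45 -> 225
PU: pen up
FD 9: (0,0) -> (-6.364,-6.364) [heading=225, move]
FD 20: (-6.364,-6.364) -> (-20.506,-20.506) [heading=225, move]
BK 10: (-20.506,-20.506) -> (-13.435,-13.435) [heading=225, move]
LT 238: heading 225 -> 103
RT 90: heading 103 -> 13
RT 90: heading 13 -> 283
RT 135: heading 283 -> 148
BK 1: (-13.435,-13.435) -> (-12.587,-13.965) [heading=148, move]
FD 9: (-12.587,-13.965) -> (-20.219,-9.196) [heading=148, move]
Final: pos=(-20.219,-9.196), heading=148, 0 segment(s) drawn

Start position: (0, 0)
Final position: (-20.219, -9.196)
Distance = 22.212; >= 1e-6 -> NOT closed

Answer: no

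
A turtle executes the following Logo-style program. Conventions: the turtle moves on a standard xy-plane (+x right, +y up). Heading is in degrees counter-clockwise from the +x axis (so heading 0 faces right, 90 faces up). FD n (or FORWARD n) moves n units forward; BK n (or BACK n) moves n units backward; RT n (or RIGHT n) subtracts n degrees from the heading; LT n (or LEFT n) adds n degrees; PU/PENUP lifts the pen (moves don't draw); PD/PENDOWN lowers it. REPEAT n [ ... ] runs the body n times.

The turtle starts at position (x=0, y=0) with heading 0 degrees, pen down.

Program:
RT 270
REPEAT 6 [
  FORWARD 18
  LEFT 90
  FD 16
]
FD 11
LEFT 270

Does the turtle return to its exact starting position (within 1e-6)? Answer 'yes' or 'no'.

Executing turtle program step by step:
Start: pos=(0,0), heading=0, pen down
RT 270: heading 0 -> 90
REPEAT 6 [
  -- iteration 1/6 --
  FD 18: (0,0) -> (0,18) [heading=90, draw]
  LT 90: heading 90 -> 180
  FD 16: (0,18) -> (-16,18) [heading=180, draw]
  -- iteration 2/6 --
  FD 18: (-16,18) -> (-34,18) [heading=180, draw]
  LT 90: heading 180 -> 270
  FD 16: (-34,18) -> (-34,2) [heading=270, draw]
  -- iteration 3/6 --
  FD 18: (-34,2) -> (-34,-16) [heading=270, draw]
  LT 90: heading 270 -> 0
  FD 16: (-34,-16) -> (-18,-16) [heading=0, draw]
  -- iteration 4/6 --
  FD 18: (-18,-16) -> (0,-16) [heading=0, draw]
  LT 90: heading 0 -> 90
  FD 16: (0,-16) -> (0,0) [heading=90, draw]
  -- iteration 5/6 --
  FD 18: (0,0) -> (0,18) [heading=90, draw]
  LT 90: heading 90 -> 180
  FD 16: (0,18) -> (-16,18) [heading=180, draw]
  -- iteration 6/6 --
  FD 18: (-16,18) -> (-34,18) [heading=180, draw]
  LT 90: heading 180 -> 270
  FD 16: (-34,18) -> (-34,2) [heading=270, draw]
]
FD 11: (-34,2) -> (-34,-9) [heading=270, draw]
LT 270: heading 270 -> 180
Final: pos=(-34,-9), heading=180, 13 segment(s) drawn

Start position: (0, 0)
Final position: (-34, -9)
Distance = 35.171; >= 1e-6 -> NOT closed

Answer: no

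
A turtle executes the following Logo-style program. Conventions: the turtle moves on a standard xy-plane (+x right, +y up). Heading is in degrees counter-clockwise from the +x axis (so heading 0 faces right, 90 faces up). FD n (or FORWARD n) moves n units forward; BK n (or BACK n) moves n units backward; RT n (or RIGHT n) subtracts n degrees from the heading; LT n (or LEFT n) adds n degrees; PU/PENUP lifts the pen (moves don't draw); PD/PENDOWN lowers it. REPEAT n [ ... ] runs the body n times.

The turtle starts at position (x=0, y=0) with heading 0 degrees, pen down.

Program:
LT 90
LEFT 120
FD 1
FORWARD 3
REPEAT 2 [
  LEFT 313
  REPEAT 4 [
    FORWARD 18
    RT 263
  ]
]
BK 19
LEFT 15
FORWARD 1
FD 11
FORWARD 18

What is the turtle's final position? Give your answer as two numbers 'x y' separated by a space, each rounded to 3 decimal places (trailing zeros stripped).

Executing turtle program step by step:
Start: pos=(0,0), heading=0, pen down
LT 90: heading 0 -> 90
LT 120: heading 90 -> 210
FD 1: (0,0) -> (-0.866,-0.5) [heading=210, draw]
FD 3: (-0.866,-0.5) -> (-3.464,-2) [heading=210, draw]
REPEAT 2 [
  -- iteration 1/2 --
  LT 313: heading 210 -> 163
  REPEAT 4 [
    -- iteration 1/4 --
    FD 18: (-3.464,-2) -> (-20.678,3.263) [heading=163, draw]
    RT 263: heading 163 -> 260
    -- iteration 2/4 --
    FD 18: (-20.678,3.263) -> (-23.803,-14.464) [heading=260, draw]
    RT 263: heading 260 -> 357
    -- iteration 3/4 --
    FD 18: (-23.803,-14.464) -> (-5.828,-15.406) [heading=357, draw]
    RT 263: heading 357 -> 94
    -- iteration 4/4 --
    FD 18: (-5.828,-15.406) -> (-7.084,2.55) [heading=94, draw]
    RT 263: heading 94 -> 191
  ]
  -- iteration 2/2 --
  LT 313: heading 191 -> 144
  REPEAT 4 [
    -- iteration 1/4 --
    FD 18: (-7.084,2.55) -> (-21.646,13.13) [heading=144, draw]
    RT 263: heading 144 -> 241
    -- iteration 2/4 --
    FD 18: (-21.646,13.13) -> (-30.372,-2.613) [heading=241, draw]
    RT 263: heading 241 -> 338
    -- iteration 3/4 --
    FD 18: (-30.372,-2.613) -> (-13.683,-9.356) [heading=338, draw]
    RT 263: heading 338 -> 75
    -- iteration 4/4 --
    FD 18: (-13.683,-9.356) -> (-9.024,8.031) [heading=75, draw]
    RT 263: heading 75 -> 172
  ]
]
BK 19: (-9.024,8.031) -> (9.791,5.387) [heading=172, draw]
LT 15: heading 172 -> 187
FD 1: (9.791,5.387) -> (8.798,5.265) [heading=187, draw]
FD 11: (8.798,5.265) -> (-2.12,3.924) [heading=187, draw]
FD 18: (-2.12,3.924) -> (-19.986,1.731) [heading=187, draw]
Final: pos=(-19.986,1.731), heading=187, 14 segment(s) drawn

Answer: -19.986 1.731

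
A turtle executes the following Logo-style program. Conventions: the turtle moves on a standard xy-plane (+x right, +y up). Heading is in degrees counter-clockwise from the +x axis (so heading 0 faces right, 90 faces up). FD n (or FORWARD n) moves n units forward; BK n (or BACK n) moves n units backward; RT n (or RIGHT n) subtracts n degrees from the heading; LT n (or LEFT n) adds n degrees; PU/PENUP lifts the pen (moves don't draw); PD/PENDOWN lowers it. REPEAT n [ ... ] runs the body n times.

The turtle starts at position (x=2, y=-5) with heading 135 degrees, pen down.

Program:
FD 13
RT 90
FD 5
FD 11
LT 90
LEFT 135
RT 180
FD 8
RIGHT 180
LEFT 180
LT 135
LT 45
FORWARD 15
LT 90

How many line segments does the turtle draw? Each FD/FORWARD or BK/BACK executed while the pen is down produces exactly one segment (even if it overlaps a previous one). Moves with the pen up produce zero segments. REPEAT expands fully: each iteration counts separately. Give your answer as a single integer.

Answer: 5

Derivation:
Executing turtle program step by step:
Start: pos=(2,-5), heading=135, pen down
FD 13: (2,-5) -> (-7.192,4.192) [heading=135, draw]
RT 90: heading 135 -> 45
FD 5: (-7.192,4.192) -> (-3.657,7.728) [heading=45, draw]
FD 11: (-3.657,7.728) -> (4.121,15.506) [heading=45, draw]
LT 90: heading 45 -> 135
LT 135: heading 135 -> 270
RT 180: heading 270 -> 90
FD 8: (4.121,15.506) -> (4.121,23.506) [heading=90, draw]
RT 180: heading 90 -> 270
LT 180: heading 270 -> 90
LT 135: heading 90 -> 225
LT 45: heading 225 -> 270
FD 15: (4.121,23.506) -> (4.121,8.506) [heading=270, draw]
LT 90: heading 270 -> 0
Final: pos=(4.121,8.506), heading=0, 5 segment(s) drawn
Segments drawn: 5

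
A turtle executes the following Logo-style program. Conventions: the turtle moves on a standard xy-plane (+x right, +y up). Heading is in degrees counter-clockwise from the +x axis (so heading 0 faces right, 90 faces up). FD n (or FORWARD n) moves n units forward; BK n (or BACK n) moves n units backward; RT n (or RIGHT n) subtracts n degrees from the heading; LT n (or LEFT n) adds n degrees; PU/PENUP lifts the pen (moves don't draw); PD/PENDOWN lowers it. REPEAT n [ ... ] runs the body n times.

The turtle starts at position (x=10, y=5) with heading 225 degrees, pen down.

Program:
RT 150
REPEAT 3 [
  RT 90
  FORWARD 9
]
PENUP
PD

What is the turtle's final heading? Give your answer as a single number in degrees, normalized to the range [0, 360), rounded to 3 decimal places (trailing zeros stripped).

Executing turtle program step by step:
Start: pos=(10,5), heading=225, pen down
RT 150: heading 225 -> 75
REPEAT 3 [
  -- iteration 1/3 --
  RT 90: heading 75 -> 345
  FD 9: (10,5) -> (18.693,2.671) [heading=345, draw]
  -- iteration 2/3 --
  RT 90: heading 345 -> 255
  FD 9: (18.693,2.671) -> (16.364,-6.023) [heading=255, draw]
  -- iteration 3/3 --
  RT 90: heading 255 -> 165
  FD 9: (16.364,-6.023) -> (7.671,-3.693) [heading=165, draw]
]
PU: pen up
PD: pen down
Final: pos=(7.671,-3.693), heading=165, 3 segment(s) drawn

Answer: 165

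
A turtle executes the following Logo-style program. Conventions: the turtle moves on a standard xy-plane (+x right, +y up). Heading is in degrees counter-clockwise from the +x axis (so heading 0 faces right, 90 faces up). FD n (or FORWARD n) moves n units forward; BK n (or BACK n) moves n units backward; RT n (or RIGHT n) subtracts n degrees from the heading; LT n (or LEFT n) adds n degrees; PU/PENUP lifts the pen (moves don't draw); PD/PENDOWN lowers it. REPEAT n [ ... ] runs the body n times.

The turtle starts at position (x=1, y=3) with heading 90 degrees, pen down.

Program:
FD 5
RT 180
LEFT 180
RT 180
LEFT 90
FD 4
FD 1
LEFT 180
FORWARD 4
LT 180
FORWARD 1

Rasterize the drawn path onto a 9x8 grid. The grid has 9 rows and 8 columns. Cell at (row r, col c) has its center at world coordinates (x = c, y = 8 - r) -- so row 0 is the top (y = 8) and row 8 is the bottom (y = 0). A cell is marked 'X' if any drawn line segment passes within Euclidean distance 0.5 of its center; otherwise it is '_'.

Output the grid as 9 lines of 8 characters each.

Segment 0: (1,3) -> (1,8)
Segment 1: (1,8) -> (5,8)
Segment 2: (5,8) -> (6,8)
Segment 3: (6,8) -> (2,8)
Segment 4: (2,8) -> (3,8)

Answer: _XXXXXX_
_X______
_X______
_X______
_X______
_X______
________
________
________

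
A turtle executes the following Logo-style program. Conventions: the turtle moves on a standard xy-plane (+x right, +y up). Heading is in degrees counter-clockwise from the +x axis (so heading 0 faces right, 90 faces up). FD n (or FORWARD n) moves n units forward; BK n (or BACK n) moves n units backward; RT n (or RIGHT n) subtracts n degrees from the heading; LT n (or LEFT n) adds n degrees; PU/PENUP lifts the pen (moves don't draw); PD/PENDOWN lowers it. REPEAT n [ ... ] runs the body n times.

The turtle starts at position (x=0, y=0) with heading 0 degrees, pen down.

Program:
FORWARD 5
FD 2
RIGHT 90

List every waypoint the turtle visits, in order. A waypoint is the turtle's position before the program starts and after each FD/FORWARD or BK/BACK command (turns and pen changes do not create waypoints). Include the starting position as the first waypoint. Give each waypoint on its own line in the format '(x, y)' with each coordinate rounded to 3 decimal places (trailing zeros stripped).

Executing turtle program step by step:
Start: pos=(0,0), heading=0, pen down
FD 5: (0,0) -> (5,0) [heading=0, draw]
FD 2: (5,0) -> (7,0) [heading=0, draw]
RT 90: heading 0 -> 270
Final: pos=(7,0), heading=270, 2 segment(s) drawn
Waypoints (3 total):
(0, 0)
(5, 0)
(7, 0)

Answer: (0, 0)
(5, 0)
(7, 0)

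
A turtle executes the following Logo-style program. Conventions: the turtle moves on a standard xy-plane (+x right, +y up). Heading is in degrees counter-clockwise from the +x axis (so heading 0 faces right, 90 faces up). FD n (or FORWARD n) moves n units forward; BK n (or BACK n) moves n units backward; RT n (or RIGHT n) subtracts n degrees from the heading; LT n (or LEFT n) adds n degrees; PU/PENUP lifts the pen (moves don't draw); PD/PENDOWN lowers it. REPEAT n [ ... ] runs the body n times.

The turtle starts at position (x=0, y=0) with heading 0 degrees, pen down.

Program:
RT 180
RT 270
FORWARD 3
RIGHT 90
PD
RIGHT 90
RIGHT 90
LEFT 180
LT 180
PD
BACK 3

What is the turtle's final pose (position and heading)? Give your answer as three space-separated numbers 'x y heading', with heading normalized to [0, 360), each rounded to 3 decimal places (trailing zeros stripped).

Answer: -3 -3 0

Derivation:
Executing turtle program step by step:
Start: pos=(0,0), heading=0, pen down
RT 180: heading 0 -> 180
RT 270: heading 180 -> 270
FD 3: (0,0) -> (0,-3) [heading=270, draw]
RT 90: heading 270 -> 180
PD: pen down
RT 90: heading 180 -> 90
RT 90: heading 90 -> 0
LT 180: heading 0 -> 180
LT 180: heading 180 -> 0
PD: pen down
BK 3: (0,-3) -> (-3,-3) [heading=0, draw]
Final: pos=(-3,-3), heading=0, 2 segment(s) drawn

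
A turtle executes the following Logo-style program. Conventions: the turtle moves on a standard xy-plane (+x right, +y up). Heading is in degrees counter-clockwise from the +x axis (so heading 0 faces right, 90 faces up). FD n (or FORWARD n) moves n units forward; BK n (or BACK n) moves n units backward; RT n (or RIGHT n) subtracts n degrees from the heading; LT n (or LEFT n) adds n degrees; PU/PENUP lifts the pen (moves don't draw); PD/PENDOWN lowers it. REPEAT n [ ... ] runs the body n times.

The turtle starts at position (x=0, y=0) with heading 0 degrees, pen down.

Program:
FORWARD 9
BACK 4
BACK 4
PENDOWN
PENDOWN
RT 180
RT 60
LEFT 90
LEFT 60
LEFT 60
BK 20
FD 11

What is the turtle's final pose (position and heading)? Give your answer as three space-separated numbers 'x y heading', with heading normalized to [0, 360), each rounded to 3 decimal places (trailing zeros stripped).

Answer: -6.794 4.5 330

Derivation:
Executing turtle program step by step:
Start: pos=(0,0), heading=0, pen down
FD 9: (0,0) -> (9,0) [heading=0, draw]
BK 4: (9,0) -> (5,0) [heading=0, draw]
BK 4: (5,0) -> (1,0) [heading=0, draw]
PD: pen down
PD: pen down
RT 180: heading 0 -> 180
RT 60: heading 180 -> 120
LT 90: heading 120 -> 210
LT 60: heading 210 -> 270
LT 60: heading 270 -> 330
BK 20: (1,0) -> (-16.321,10) [heading=330, draw]
FD 11: (-16.321,10) -> (-6.794,4.5) [heading=330, draw]
Final: pos=(-6.794,4.5), heading=330, 5 segment(s) drawn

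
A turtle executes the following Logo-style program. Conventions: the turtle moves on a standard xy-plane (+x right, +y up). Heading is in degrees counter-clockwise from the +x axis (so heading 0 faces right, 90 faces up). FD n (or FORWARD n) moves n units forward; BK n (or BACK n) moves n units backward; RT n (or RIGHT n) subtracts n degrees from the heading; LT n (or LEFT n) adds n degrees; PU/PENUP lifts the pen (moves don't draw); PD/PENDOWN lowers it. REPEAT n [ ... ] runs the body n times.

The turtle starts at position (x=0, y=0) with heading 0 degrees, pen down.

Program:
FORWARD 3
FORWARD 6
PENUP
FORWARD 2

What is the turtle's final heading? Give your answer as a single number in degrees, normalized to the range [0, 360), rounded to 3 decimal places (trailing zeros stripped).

Executing turtle program step by step:
Start: pos=(0,0), heading=0, pen down
FD 3: (0,0) -> (3,0) [heading=0, draw]
FD 6: (3,0) -> (9,0) [heading=0, draw]
PU: pen up
FD 2: (9,0) -> (11,0) [heading=0, move]
Final: pos=(11,0), heading=0, 2 segment(s) drawn

Answer: 0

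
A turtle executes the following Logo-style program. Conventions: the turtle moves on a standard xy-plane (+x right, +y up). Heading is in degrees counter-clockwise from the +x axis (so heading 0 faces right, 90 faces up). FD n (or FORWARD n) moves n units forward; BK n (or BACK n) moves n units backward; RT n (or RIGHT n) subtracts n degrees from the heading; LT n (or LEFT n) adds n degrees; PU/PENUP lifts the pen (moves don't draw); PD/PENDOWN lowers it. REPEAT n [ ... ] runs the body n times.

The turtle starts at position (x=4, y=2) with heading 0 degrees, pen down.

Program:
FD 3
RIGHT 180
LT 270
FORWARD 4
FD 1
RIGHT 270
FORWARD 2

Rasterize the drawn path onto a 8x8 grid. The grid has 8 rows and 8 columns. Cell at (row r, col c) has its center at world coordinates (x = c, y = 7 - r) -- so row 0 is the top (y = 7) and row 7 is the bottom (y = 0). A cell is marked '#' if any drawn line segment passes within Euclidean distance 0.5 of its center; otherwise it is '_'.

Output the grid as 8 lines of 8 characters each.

Segment 0: (4,2) -> (7,2)
Segment 1: (7,2) -> (7,6)
Segment 2: (7,6) -> (7,7)
Segment 3: (7,7) -> (5,7)

Answer: _____###
_______#
_______#
_______#
_______#
____####
________
________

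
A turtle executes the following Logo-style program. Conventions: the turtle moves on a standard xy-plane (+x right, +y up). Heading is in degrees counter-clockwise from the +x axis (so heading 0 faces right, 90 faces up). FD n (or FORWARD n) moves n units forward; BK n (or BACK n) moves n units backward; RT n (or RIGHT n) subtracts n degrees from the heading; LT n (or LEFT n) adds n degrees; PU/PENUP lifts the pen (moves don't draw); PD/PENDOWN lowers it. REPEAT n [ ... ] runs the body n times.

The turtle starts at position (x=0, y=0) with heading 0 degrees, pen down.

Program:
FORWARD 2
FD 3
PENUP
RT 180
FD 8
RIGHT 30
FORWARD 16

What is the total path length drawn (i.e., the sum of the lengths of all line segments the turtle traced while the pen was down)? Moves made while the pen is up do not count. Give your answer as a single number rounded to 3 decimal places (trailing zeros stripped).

Executing turtle program step by step:
Start: pos=(0,0), heading=0, pen down
FD 2: (0,0) -> (2,0) [heading=0, draw]
FD 3: (2,0) -> (5,0) [heading=0, draw]
PU: pen up
RT 180: heading 0 -> 180
FD 8: (5,0) -> (-3,0) [heading=180, move]
RT 30: heading 180 -> 150
FD 16: (-3,0) -> (-16.856,8) [heading=150, move]
Final: pos=(-16.856,8), heading=150, 2 segment(s) drawn

Segment lengths:
  seg 1: (0,0) -> (2,0), length = 2
  seg 2: (2,0) -> (5,0), length = 3
Total = 5

Answer: 5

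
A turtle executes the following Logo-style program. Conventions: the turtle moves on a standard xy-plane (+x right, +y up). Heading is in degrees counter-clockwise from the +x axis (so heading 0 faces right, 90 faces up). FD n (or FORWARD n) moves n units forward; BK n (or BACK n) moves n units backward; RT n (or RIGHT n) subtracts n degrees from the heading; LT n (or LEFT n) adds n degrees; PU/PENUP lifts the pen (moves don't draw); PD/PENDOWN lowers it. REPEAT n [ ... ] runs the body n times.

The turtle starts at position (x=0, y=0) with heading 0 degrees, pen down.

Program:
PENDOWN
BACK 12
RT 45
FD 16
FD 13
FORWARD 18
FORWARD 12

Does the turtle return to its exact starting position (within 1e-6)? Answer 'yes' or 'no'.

Executing turtle program step by step:
Start: pos=(0,0), heading=0, pen down
PD: pen down
BK 12: (0,0) -> (-12,0) [heading=0, draw]
RT 45: heading 0 -> 315
FD 16: (-12,0) -> (-0.686,-11.314) [heading=315, draw]
FD 13: (-0.686,-11.314) -> (8.506,-20.506) [heading=315, draw]
FD 18: (8.506,-20.506) -> (21.234,-33.234) [heading=315, draw]
FD 12: (21.234,-33.234) -> (29.719,-41.719) [heading=315, draw]
Final: pos=(29.719,-41.719), heading=315, 5 segment(s) drawn

Start position: (0, 0)
Final position: (29.719, -41.719)
Distance = 51.222; >= 1e-6 -> NOT closed

Answer: no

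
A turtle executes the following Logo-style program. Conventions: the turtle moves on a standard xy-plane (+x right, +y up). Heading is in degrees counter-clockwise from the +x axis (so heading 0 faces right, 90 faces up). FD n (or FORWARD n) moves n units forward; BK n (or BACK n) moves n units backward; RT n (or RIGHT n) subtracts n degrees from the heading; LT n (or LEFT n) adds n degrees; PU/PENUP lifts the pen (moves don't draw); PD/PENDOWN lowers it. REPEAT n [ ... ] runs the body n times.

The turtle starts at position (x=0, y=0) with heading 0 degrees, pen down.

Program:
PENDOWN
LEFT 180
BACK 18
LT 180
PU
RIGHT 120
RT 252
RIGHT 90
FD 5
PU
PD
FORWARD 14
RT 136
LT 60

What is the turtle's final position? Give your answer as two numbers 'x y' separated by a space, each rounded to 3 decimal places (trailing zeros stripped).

Answer: 14.05 -18.585

Derivation:
Executing turtle program step by step:
Start: pos=(0,0), heading=0, pen down
PD: pen down
LT 180: heading 0 -> 180
BK 18: (0,0) -> (18,0) [heading=180, draw]
LT 180: heading 180 -> 0
PU: pen up
RT 120: heading 0 -> 240
RT 252: heading 240 -> 348
RT 90: heading 348 -> 258
FD 5: (18,0) -> (16.96,-4.891) [heading=258, move]
PU: pen up
PD: pen down
FD 14: (16.96,-4.891) -> (14.05,-18.585) [heading=258, draw]
RT 136: heading 258 -> 122
LT 60: heading 122 -> 182
Final: pos=(14.05,-18.585), heading=182, 2 segment(s) drawn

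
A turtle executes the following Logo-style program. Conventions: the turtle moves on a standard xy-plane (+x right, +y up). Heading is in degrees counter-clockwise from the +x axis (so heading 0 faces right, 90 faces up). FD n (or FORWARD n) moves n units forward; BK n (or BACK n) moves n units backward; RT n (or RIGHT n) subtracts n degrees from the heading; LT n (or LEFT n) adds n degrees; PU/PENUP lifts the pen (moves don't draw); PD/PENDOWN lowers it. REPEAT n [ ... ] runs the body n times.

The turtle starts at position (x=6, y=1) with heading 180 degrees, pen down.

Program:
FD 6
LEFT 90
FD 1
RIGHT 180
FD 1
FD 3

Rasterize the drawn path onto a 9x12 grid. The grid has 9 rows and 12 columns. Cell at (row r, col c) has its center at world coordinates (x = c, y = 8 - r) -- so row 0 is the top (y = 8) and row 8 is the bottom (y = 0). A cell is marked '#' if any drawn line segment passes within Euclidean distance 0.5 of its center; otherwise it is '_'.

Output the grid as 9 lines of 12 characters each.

Answer: ____________
____________
____________
____________
#___________
#___________
#___________
#######_____
#___________

Derivation:
Segment 0: (6,1) -> (0,1)
Segment 1: (0,1) -> (-0,0)
Segment 2: (-0,0) -> (-0,1)
Segment 3: (-0,1) -> (0,4)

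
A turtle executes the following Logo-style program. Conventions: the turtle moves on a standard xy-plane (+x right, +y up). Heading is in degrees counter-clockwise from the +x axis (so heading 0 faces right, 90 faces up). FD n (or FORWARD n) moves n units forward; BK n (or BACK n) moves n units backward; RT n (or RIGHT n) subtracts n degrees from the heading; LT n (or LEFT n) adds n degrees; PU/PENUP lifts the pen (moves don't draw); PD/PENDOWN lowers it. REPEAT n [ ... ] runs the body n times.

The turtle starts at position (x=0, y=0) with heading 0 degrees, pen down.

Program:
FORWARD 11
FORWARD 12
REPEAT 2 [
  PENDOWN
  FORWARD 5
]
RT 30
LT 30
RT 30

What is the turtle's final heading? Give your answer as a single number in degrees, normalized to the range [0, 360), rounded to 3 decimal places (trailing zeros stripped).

Answer: 330

Derivation:
Executing turtle program step by step:
Start: pos=(0,0), heading=0, pen down
FD 11: (0,0) -> (11,0) [heading=0, draw]
FD 12: (11,0) -> (23,0) [heading=0, draw]
REPEAT 2 [
  -- iteration 1/2 --
  PD: pen down
  FD 5: (23,0) -> (28,0) [heading=0, draw]
  -- iteration 2/2 --
  PD: pen down
  FD 5: (28,0) -> (33,0) [heading=0, draw]
]
RT 30: heading 0 -> 330
LT 30: heading 330 -> 0
RT 30: heading 0 -> 330
Final: pos=(33,0), heading=330, 4 segment(s) drawn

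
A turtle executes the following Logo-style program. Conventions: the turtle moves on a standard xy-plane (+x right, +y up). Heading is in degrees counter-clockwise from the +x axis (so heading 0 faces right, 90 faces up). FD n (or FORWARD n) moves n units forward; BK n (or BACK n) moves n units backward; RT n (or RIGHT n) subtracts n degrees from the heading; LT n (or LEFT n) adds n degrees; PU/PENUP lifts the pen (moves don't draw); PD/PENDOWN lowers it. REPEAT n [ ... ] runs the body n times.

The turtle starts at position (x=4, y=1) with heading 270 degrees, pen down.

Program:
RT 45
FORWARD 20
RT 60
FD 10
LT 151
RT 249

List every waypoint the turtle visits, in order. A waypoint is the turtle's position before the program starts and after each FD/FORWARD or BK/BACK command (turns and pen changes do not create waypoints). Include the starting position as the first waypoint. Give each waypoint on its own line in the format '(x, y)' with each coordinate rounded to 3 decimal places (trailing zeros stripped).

Answer: (4, 1)
(-10.142, -13.142)
(-19.801, -10.554)

Derivation:
Executing turtle program step by step:
Start: pos=(4,1), heading=270, pen down
RT 45: heading 270 -> 225
FD 20: (4,1) -> (-10.142,-13.142) [heading=225, draw]
RT 60: heading 225 -> 165
FD 10: (-10.142,-13.142) -> (-19.801,-10.554) [heading=165, draw]
LT 151: heading 165 -> 316
RT 249: heading 316 -> 67
Final: pos=(-19.801,-10.554), heading=67, 2 segment(s) drawn
Waypoints (3 total):
(4, 1)
(-10.142, -13.142)
(-19.801, -10.554)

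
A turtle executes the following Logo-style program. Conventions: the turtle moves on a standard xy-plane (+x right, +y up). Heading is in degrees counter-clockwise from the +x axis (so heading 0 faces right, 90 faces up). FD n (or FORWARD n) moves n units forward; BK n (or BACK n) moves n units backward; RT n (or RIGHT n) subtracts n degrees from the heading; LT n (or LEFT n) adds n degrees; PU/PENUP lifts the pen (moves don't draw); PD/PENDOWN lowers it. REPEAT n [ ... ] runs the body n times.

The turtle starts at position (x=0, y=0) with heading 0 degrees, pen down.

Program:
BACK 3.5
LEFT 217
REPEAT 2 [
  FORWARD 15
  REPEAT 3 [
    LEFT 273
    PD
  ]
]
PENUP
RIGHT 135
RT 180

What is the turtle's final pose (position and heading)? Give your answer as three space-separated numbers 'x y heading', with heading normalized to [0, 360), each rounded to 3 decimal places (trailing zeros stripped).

Executing turtle program step by step:
Start: pos=(0,0), heading=0, pen down
BK 3.5: (0,0) -> (-3.5,0) [heading=0, draw]
LT 217: heading 0 -> 217
REPEAT 2 [
  -- iteration 1/2 --
  FD 15: (-3.5,0) -> (-15.48,-9.027) [heading=217, draw]
  REPEAT 3 [
    -- iteration 1/3 --
    LT 273: heading 217 -> 130
    PD: pen down
    -- iteration 2/3 --
    LT 273: heading 130 -> 43
    PD: pen down
    -- iteration 3/3 --
    LT 273: heading 43 -> 316
    PD: pen down
  ]
  -- iteration 2/2 --
  FD 15: (-15.48,-9.027) -> (-4.689,-19.447) [heading=316, draw]
  REPEAT 3 [
    -- iteration 1/3 --
    LT 273: heading 316 -> 229
    PD: pen down
    -- iteration 2/3 --
    LT 273: heading 229 -> 142
    PD: pen down
    -- iteration 3/3 --
    LT 273: heading 142 -> 55
    PD: pen down
  ]
]
PU: pen up
RT 135: heading 55 -> 280
RT 180: heading 280 -> 100
Final: pos=(-4.689,-19.447), heading=100, 3 segment(s) drawn

Answer: -4.689 -19.447 100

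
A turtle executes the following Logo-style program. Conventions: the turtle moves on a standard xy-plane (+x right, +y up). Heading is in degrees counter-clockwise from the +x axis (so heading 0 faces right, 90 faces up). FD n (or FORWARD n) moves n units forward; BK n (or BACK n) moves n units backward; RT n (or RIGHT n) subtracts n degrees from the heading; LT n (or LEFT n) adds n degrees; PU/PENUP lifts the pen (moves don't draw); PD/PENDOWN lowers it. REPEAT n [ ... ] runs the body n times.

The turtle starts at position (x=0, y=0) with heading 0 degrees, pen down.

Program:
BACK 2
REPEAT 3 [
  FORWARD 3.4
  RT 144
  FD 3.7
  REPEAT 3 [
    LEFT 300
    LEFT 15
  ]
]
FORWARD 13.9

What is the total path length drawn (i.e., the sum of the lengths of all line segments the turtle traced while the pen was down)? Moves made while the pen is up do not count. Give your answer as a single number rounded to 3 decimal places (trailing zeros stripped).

Answer: 37.2

Derivation:
Executing turtle program step by step:
Start: pos=(0,0), heading=0, pen down
BK 2: (0,0) -> (-2,0) [heading=0, draw]
REPEAT 3 [
  -- iteration 1/3 --
  FD 3.4: (-2,0) -> (1.4,0) [heading=0, draw]
  RT 144: heading 0 -> 216
  FD 3.7: (1.4,0) -> (-1.593,-2.175) [heading=216, draw]
  REPEAT 3 [
    -- iteration 1/3 --
    LT 300: heading 216 -> 156
    LT 15: heading 156 -> 171
    -- iteration 2/3 --
    LT 300: heading 171 -> 111
    LT 15: heading 111 -> 126
    -- iteration 3/3 --
    LT 300: heading 126 -> 66
    LT 15: heading 66 -> 81
  ]
  -- iteration 2/3 --
  FD 3.4: (-1.593,-2.175) -> (-1.061,1.183) [heading=81, draw]
  RT 144: heading 81 -> 297
  FD 3.7: (-1.061,1.183) -> (0.618,-2.113) [heading=297, draw]
  REPEAT 3 [
    -- iteration 1/3 --
    LT 300: heading 297 -> 237
    LT 15: heading 237 -> 252
    -- iteration 2/3 --
    LT 300: heading 252 -> 192
    LT 15: heading 192 -> 207
    -- iteration 3/3 --
    LT 300: heading 207 -> 147
    LT 15: heading 147 -> 162
  ]
  -- iteration 3/3 --
  FD 3.4: (0.618,-2.113) -> (-2.615,-1.063) [heading=162, draw]
  RT 144: heading 162 -> 18
  FD 3.7: (-2.615,-1.063) -> (0.904,0.081) [heading=18, draw]
  REPEAT 3 [
    -- iteration 1/3 --
    LT 300: heading 18 -> 318
    LT 15: heading 318 -> 333
    -- iteration 2/3 --
    LT 300: heading 333 -> 273
    LT 15: heading 273 -> 288
    -- iteration 3/3 --
    LT 300: heading 288 -> 228
    LT 15: heading 228 -> 243
  ]
]
FD 13.9: (0.904,0.081) -> (-5.407,-12.304) [heading=243, draw]
Final: pos=(-5.407,-12.304), heading=243, 8 segment(s) drawn

Segment lengths:
  seg 1: (0,0) -> (-2,0), length = 2
  seg 2: (-2,0) -> (1.4,0), length = 3.4
  seg 3: (1.4,0) -> (-1.593,-2.175), length = 3.7
  seg 4: (-1.593,-2.175) -> (-1.061,1.183), length = 3.4
  seg 5: (-1.061,1.183) -> (0.618,-2.113), length = 3.7
  seg 6: (0.618,-2.113) -> (-2.615,-1.063), length = 3.4
  seg 7: (-2.615,-1.063) -> (0.904,0.081), length = 3.7
  seg 8: (0.904,0.081) -> (-5.407,-12.304), length = 13.9
Total = 37.2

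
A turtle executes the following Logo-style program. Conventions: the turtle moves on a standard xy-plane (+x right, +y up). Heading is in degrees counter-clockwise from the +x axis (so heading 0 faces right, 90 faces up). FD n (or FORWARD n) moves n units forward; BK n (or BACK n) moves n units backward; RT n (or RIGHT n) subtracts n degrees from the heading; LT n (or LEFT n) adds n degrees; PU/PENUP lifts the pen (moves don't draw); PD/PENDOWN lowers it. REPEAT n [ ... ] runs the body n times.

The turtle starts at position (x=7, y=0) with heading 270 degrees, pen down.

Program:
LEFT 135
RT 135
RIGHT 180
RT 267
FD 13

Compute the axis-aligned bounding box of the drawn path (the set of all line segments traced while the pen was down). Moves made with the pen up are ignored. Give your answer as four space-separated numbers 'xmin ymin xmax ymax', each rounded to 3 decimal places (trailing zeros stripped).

Executing turtle program step by step:
Start: pos=(7,0), heading=270, pen down
LT 135: heading 270 -> 45
RT 135: heading 45 -> 270
RT 180: heading 270 -> 90
RT 267: heading 90 -> 183
FD 13: (7,0) -> (-5.982,-0.68) [heading=183, draw]
Final: pos=(-5.982,-0.68), heading=183, 1 segment(s) drawn

Segment endpoints: x in {-5.982, 7}, y in {-0.68, 0}
xmin=-5.982, ymin=-0.68, xmax=7, ymax=0

Answer: -5.982 -0.68 7 0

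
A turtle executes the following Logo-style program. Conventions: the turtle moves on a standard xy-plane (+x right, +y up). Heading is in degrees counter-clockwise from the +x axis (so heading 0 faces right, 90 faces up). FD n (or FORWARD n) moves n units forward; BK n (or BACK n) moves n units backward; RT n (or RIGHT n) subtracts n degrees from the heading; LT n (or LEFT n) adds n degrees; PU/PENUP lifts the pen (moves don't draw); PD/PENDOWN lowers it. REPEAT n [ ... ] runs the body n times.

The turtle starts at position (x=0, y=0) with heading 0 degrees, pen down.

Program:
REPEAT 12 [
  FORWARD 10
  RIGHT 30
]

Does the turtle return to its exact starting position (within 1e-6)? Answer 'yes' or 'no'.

Answer: yes

Derivation:
Executing turtle program step by step:
Start: pos=(0,0), heading=0, pen down
REPEAT 12 [
  -- iteration 1/12 --
  FD 10: (0,0) -> (10,0) [heading=0, draw]
  RT 30: heading 0 -> 330
  -- iteration 2/12 --
  FD 10: (10,0) -> (18.66,-5) [heading=330, draw]
  RT 30: heading 330 -> 300
  -- iteration 3/12 --
  FD 10: (18.66,-5) -> (23.66,-13.66) [heading=300, draw]
  RT 30: heading 300 -> 270
  -- iteration 4/12 --
  FD 10: (23.66,-13.66) -> (23.66,-23.66) [heading=270, draw]
  RT 30: heading 270 -> 240
  -- iteration 5/12 --
  FD 10: (23.66,-23.66) -> (18.66,-32.321) [heading=240, draw]
  RT 30: heading 240 -> 210
  -- iteration 6/12 --
  FD 10: (18.66,-32.321) -> (10,-37.321) [heading=210, draw]
  RT 30: heading 210 -> 180
  -- iteration 7/12 --
  FD 10: (10,-37.321) -> (0,-37.321) [heading=180, draw]
  RT 30: heading 180 -> 150
  -- iteration 8/12 --
  FD 10: (0,-37.321) -> (-8.66,-32.321) [heading=150, draw]
  RT 30: heading 150 -> 120
  -- iteration 9/12 --
  FD 10: (-8.66,-32.321) -> (-13.66,-23.66) [heading=120, draw]
  RT 30: heading 120 -> 90
  -- iteration 10/12 --
  FD 10: (-13.66,-23.66) -> (-13.66,-13.66) [heading=90, draw]
  RT 30: heading 90 -> 60
  -- iteration 11/12 --
  FD 10: (-13.66,-13.66) -> (-8.66,-5) [heading=60, draw]
  RT 30: heading 60 -> 30
  -- iteration 12/12 --
  FD 10: (-8.66,-5) -> (0,0) [heading=30, draw]
  RT 30: heading 30 -> 0
]
Final: pos=(0,0), heading=0, 12 segment(s) drawn

Start position: (0, 0)
Final position: (0, 0)
Distance = 0; < 1e-6 -> CLOSED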